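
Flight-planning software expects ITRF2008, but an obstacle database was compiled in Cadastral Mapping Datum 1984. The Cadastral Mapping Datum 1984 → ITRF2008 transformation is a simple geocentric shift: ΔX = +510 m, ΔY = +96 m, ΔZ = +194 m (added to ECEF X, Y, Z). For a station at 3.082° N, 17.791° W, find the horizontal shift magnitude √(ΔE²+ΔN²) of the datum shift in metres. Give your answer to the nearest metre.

300 m

At φ = 3.082°, λ = -17.791°: sin φ = 0.053765, cos φ = 0.998554, sin λ = -0.305546, cos λ = 0.952177.
ΔE = −sin λ·ΔX + cos λ·ΔY = −(-0.305546)·(510) + (0.952177)·(96) = 247.24 m.
ΔN = −sin φ cos λ·ΔX − sin φ sin λ·ΔY + cos φ·ΔZ = −(0.053765)(0.952177)(510) − (0.053765)(-0.305546)(96) + (0.998554)(194) = 169.19 m.
Horizontal magnitude = √(ΔE² + ΔN²) = √(247.24² + 169.19²) = 299.58 m.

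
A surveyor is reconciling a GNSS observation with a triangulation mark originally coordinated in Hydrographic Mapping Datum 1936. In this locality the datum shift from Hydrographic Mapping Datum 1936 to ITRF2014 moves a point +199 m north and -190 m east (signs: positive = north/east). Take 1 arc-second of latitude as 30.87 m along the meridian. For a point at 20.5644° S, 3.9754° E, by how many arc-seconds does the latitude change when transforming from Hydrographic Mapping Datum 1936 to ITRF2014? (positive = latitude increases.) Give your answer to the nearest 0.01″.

Δφ = 6.45″

1″ of latitude = 30.87 m, so Δφ = 199.0 / 30.87 = 6.446″.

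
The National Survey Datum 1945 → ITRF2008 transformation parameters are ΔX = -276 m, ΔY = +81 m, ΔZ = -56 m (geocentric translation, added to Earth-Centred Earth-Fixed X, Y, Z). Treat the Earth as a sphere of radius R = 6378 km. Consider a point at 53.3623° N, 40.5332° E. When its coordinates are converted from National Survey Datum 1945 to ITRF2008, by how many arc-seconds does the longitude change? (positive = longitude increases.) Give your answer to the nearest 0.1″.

sin φ = 0.802425, cos φ = 0.596753, sin λ = 0.649889, cos λ = 0.760030.
East component: ΔE = −sin λ·ΔX + cos λ·ΔY = −(0.649889)(-276) + (0.760030)(81) = 240.93 m.
1° of latitude spans πR/180 = 111317 m; at latitude φ, 1° of longitude spans that × cos φ = 66428.8 m, so Δλ = 240.93 / 66428.8 × 3600 = 13.057″.

Δλ = 13.1″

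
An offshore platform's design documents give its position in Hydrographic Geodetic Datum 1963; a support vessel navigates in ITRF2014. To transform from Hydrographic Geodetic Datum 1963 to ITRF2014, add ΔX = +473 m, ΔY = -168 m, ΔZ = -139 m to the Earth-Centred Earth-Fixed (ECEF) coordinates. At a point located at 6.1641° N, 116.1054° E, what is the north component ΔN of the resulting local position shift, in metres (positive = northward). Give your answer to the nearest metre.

ΔN = -100 m

The local north axis is (−sin φ cos λ, −sin φ sin λ, cos φ), giving ΔN = 22.348 + 16.199 − 138.196 = -99.65 m.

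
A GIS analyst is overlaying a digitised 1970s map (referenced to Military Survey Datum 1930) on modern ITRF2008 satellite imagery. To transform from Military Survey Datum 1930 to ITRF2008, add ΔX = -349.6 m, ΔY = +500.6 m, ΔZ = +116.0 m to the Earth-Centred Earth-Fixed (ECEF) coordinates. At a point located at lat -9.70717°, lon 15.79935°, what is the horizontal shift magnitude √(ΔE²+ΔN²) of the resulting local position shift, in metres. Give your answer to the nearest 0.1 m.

At φ = -9.70717°, λ = 15.79935°: sin φ = -0.168613, cos φ = 0.985682, sin λ = 0.272269, cos λ = 0.962221.
ΔE = −sin λ·ΔX + cos λ·ΔY = −(0.272269)·(-349.6) + (0.962221)·(500.6) = 576.87 m.
ΔN = −sin φ cos λ·ΔX − sin φ sin λ·ΔY + cos φ·ΔZ = −(-0.168613)(0.962221)(-349.6) − (-0.168613)(0.272269)(500.6) + (0.985682)(116.0) = 80.60 m.
Horizontal magnitude = √(ΔE² + ΔN²) = √(576.87² + 80.60²) = 582.48 m.

582.5 m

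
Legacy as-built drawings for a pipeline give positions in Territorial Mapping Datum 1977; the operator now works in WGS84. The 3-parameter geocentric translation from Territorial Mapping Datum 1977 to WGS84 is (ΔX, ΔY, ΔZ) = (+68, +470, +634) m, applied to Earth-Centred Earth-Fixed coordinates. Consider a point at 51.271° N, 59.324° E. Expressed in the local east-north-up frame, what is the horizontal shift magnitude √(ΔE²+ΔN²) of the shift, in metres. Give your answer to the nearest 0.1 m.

189.2 m

The local east axis at (φ, λ) is (−sin λ, cos λ, 0), so ΔE = −sin(59.324°)·68 + cos(59.324°)·470 = 181.30 m.
The local north axis is (−sin φ cos λ, −sin φ sin λ, cos φ), giving ΔN = -27.064 − 315.346 + 396.654 = 54.24 m.
Horizontal magnitude = √(ΔE² + ΔN²) = √(181.30² + 54.24²) = 189.24 m.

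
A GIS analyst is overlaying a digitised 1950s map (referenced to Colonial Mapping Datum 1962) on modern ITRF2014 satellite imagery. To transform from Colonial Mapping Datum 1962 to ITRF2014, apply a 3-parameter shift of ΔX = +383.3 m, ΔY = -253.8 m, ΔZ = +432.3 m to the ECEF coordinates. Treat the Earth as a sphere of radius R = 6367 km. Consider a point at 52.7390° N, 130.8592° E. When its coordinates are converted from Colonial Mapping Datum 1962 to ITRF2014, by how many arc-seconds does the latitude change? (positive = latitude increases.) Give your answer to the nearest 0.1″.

sin φ = 0.795886, cos φ = 0.605447, sin λ = 0.756320, cos λ = -0.654202.
North component: ΔN = −sin φ cos λ·ΔX − sin φ sin λ·ΔY + cos φ·ΔZ = −(0.795886)(-0.654202)(383.3) − (0.795886)(0.756320)(-253.8) + (0.605447)(432.3) = 614.08 m.
1° of latitude spans πR/180 = 111125 m, so Δφ = 614.08 / 111125 × 3600 = 19.894″.

Δφ = 19.9″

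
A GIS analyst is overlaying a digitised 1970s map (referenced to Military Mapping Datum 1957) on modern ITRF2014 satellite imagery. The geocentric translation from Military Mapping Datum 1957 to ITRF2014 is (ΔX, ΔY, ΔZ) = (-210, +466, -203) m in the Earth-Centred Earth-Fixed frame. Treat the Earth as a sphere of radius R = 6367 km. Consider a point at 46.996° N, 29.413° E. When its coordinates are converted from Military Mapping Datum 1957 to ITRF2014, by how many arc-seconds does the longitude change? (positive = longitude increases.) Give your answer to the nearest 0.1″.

sin φ = 0.731306, cos φ = 0.682049, sin λ = 0.491101, cos λ = 0.871102.
East component: ΔE = −sin λ·ΔX + cos λ·ΔY = −(0.491101)(-210) + (0.871102)(466) = 509.07 m.
1° of latitude spans πR/180 = 111125 m; at latitude φ, 1° of longitude spans that × cos φ = 75792.8 m, so Δλ = 509.07 / 75792.8 × 3600 = 24.180″.

Δλ = 24.2″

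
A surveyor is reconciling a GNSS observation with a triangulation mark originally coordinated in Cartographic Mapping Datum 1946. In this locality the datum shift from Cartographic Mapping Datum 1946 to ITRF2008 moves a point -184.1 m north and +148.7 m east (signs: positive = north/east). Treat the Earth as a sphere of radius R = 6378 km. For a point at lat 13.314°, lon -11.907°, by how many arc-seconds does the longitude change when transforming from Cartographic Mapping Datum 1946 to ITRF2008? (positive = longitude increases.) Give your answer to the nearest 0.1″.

Δλ = 4.9″

At latitude 13.314°, cos φ = 0.973123.
One radian of longitude at latitude φ spans R cos φ, so Δλ = ΔE / (R cos φ) = 148.7 / (6378000 × 0.973123) = 2.3958e-05 rad = 4.942″.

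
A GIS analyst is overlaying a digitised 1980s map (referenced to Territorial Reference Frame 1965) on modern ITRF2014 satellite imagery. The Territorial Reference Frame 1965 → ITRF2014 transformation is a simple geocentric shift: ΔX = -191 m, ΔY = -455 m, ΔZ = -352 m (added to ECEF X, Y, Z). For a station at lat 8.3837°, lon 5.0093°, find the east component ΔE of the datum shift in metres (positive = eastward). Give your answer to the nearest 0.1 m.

ΔE = -436.6 m

The local east axis at (φ, λ) is (−sin λ, cos λ, 0), so ΔE = −sin(5.0093°)·(-191) + cos(5.0093°)·(-455) = -436.58 m.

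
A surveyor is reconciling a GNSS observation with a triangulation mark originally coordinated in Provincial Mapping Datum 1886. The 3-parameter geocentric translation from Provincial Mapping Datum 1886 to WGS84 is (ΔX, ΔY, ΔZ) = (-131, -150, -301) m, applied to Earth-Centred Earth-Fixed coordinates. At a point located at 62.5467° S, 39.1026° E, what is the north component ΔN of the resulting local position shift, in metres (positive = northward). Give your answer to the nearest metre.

ΔN = -313 m

The local north axis is (−sin φ cos λ, −sin φ sin λ, cos φ), giving ΔN = -90.210 − 83.953 − 138.769 = -312.93 m.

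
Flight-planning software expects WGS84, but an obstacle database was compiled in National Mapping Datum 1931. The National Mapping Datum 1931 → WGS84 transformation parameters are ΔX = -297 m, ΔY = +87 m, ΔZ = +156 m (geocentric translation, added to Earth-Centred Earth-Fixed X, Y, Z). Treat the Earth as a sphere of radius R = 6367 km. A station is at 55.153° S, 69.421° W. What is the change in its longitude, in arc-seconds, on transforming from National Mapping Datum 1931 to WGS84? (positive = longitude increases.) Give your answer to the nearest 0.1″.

Δλ = -14.0″

sin φ = -0.820681, cos φ = 0.571387, sin λ = -0.936188, cos λ = 0.351499.
East component: ΔE = −sin λ·ΔX + cos λ·ΔY = −(-0.936188)(-297) + (0.351499)(87) = -247.47 m.
1° of latitude spans πR/180 = 111125 m; at latitude φ, 1° of longitude spans that × cos φ = 63495.4 m, so Δλ = -247.47 / 63495.4 × 3600 = -14.031″.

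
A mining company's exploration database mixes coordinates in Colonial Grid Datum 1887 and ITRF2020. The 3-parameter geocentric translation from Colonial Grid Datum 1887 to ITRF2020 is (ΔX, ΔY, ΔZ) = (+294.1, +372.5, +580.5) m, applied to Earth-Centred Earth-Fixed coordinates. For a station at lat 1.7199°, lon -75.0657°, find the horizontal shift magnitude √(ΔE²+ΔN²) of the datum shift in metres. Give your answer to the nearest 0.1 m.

700.8 m

At φ = 1.7199°, λ = -75.0657°: sin φ = 0.030013, cos φ = 0.999549, sin λ = -0.966222, cos λ = 0.257711.
ΔE = −sin λ·ΔX + cos λ·ΔY = −(-0.966222)·(294.1) + (0.257711)·(372.5) = 380.16 m.
ΔN = −sin φ cos λ·ΔX − sin φ sin λ·ΔY + cos φ·ΔZ = −(0.030013)(0.257711)(294.1) − (0.030013)(-0.966222)(372.5) + (0.999549)(580.5) = 588.77 m.
Horizontal magnitude = √(ΔE² + ΔN²) = √(380.16² + 588.77²) = 700.83 m.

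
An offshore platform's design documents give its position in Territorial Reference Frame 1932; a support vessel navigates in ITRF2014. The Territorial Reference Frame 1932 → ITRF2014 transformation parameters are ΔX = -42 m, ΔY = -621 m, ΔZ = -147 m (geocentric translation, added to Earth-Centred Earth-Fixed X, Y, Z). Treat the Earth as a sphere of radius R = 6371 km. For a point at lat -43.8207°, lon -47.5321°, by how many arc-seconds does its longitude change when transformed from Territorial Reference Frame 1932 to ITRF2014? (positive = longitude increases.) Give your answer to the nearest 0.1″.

Δλ = -20.2″

sin φ = -0.692404, cos φ = 0.721510, sin λ = -0.737656, cos λ = 0.675177.
East component: ΔE = −sin λ·ΔX + cos λ·ΔY = −(-0.737656)(-42) + (0.675177)(-621) = -450.27 m.
1° of latitude spans πR/180 = 111195 m; at latitude φ, 1° of longitude spans that × cos φ = 80228.3 m, so Δλ = -450.27 / 80228.3 × 3600 = -20.204″.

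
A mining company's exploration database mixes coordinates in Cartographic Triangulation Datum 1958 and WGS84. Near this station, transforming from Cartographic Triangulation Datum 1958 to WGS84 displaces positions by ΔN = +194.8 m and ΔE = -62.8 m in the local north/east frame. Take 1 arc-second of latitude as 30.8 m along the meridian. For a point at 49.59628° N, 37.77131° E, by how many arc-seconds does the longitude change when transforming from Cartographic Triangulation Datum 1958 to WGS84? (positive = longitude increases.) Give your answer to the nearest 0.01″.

At latitude 49.59628°, cos φ = 0.648169.
1″ of longitude at this latitude = 30.80 × cos φ = 19.9636 m, so Δλ = -62.8 / 19.9636 = -3.146″.

Δλ = -3.15″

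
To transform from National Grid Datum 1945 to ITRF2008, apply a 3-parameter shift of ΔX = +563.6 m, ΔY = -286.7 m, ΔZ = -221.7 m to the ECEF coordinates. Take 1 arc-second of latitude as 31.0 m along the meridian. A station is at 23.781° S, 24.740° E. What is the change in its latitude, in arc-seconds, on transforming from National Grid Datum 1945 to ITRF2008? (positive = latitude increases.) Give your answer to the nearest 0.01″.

Δφ = -1.45″

sin φ = -0.403242, cos φ = 0.915093, sin λ = 0.418501, cos λ = 0.908216.
North component: ΔN = −sin φ cos λ·ΔX − sin φ sin λ·ΔY + cos φ·ΔZ = −(-0.403242)(0.908216)(563.6) − (-0.403242)(0.418501)(-286.7) + (0.915093)(-221.7) = -44.85 m.
1° of latitude spans 3600 × 31.00 = 111600 m, so Δφ = -44.85 / 111600 × 3600 = -1.447″.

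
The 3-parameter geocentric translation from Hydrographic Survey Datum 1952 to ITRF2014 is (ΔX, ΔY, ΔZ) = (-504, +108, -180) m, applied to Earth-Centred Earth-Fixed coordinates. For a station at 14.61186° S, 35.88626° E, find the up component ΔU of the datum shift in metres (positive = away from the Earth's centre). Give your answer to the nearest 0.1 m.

ΔU = -288.5 m

At φ = -14.61186°, λ = 35.88626°: sin φ = -0.252270, cos φ = 0.967657, sin λ = 0.586178, cos λ = 0.810182.
ΔU = cos φ cos λ·ΔX + cos φ sin λ·ΔY + sin φ·ΔZ = (0.967657)(0.810182)(-504) + (0.967657)(0.586178)(108) + (-0.252270)(-180) = -288.46 m.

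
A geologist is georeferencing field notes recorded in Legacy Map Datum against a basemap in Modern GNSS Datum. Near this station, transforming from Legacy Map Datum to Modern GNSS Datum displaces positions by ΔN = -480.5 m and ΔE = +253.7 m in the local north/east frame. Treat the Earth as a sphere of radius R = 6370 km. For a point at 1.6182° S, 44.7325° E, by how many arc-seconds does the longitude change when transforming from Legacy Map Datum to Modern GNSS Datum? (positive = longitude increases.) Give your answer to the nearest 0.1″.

Δλ = 8.2″

At latitude -1.6182°, cos φ = 0.999601.
One radian of longitude at latitude φ spans R cos φ, so Δλ = ΔE / (R cos φ) = 253.7 / (6370000 × 0.999601) = 3.9843e-05 rad = 8.218″.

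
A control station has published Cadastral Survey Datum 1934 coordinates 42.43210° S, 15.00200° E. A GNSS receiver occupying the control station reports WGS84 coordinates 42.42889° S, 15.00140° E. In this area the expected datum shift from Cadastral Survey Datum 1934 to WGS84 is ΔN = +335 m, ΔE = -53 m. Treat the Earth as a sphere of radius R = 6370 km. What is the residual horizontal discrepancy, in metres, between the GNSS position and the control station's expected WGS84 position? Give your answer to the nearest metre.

Observed coordinate differences: Δφ = +0.00321°, Δλ = -0.00060°.
Converting to metres (1° lat = 111177 m, cos φ = 0.738077): observed ΔN = 356.9 m, observed ΔE = -49.2 m.
Subtracting the expected shift leaves a residual of 356.9 − (335) = 21.9 m north and -49.2 − (-53) = 3.8 m east.
Residual distance = √(21.9² + 3.8²) = 22.2 m.

22 m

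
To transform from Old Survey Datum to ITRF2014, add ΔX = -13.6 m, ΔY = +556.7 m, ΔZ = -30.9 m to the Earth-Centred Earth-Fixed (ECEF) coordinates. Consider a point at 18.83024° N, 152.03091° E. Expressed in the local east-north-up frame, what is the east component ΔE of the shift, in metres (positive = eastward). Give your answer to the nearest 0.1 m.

ΔE = -485.3 m

The local east axis at (φ, λ) is (−sin λ, cos λ, 0), so ΔE = −sin(152.03091°)·(-13.6) + cos(152.03091°)·556.7 = -485.30 m.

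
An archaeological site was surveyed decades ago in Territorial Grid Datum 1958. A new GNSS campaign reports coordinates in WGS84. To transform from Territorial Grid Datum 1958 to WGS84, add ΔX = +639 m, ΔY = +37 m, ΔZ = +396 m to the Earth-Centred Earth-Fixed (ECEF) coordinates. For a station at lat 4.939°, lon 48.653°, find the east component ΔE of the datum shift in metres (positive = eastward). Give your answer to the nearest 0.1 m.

At φ = 4.939°, λ = 48.653°: sin φ = 0.086095, cos φ = 0.996287, sin λ = 0.750722, cos λ = 0.660618.
ΔE = −sin λ·ΔX + cos λ·ΔY = −(0.750722)·(639) + (0.660618)·(37) = -455.27 m.

ΔE = -455.3 m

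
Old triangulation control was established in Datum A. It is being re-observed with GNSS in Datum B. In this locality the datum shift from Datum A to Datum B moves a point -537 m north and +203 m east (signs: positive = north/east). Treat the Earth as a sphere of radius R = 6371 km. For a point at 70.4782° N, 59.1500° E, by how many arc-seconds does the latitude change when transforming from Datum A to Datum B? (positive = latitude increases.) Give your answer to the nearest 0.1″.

On a sphere of radius R, 1 rad of latitude = R, so Δφ = ΔN / R = -537.0 / 6371000 = -8.4288e-05 rad = -17.386″.

Δφ = -17.4″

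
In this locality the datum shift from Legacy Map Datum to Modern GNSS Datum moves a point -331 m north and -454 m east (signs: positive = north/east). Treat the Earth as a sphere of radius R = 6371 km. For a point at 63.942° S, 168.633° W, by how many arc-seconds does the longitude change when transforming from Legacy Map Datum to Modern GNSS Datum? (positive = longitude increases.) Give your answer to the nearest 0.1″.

Δλ = -33.5″

At latitude -63.942°, cos φ = 0.439281.
One radian of longitude at latitude φ spans R cos φ, so Δλ = ΔE / (R cos φ) = -454.0 / (6371000 × 0.439281) = -1.6222e-04 rad = -33.460″.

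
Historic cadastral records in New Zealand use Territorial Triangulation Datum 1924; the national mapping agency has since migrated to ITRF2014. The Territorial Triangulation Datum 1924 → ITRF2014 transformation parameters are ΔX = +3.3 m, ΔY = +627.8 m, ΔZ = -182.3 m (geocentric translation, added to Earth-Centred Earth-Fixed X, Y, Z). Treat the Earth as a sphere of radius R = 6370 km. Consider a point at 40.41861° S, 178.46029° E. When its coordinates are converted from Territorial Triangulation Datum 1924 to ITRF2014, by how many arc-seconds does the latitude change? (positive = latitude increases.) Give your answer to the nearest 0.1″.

Δφ = -4.2″

sin φ = -0.648367, cos φ = 0.761328, sin λ = 0.026870, cos λ = -0.999639.
North component: ΔN = −sin φ cos λ·ΔX − sin φ sin λ·ΔY + cos φ·ΔZ = −(-0.648367)(-0.999639)(3.3) − (-0.648367)(0.026870)(627.8) + (0.761328)(-182.3) = -129.99 m.
1° of latitude spans πR/180 = 111177 m, so Δφ = -129.99 / 111177 × 3600 = -4.209″.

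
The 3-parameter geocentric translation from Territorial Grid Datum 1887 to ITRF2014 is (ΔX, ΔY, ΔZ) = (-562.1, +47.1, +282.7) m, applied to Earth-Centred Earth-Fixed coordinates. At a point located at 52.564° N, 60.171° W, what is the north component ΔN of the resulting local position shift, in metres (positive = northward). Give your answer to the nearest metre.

At φ = 52.564°, λ = -60.171°: sin φ = 0.794033, cos φ = 0.607875, sin λ = -0.867514, cos λ = 0.497413.
ΔN = −sin φ cos λ·ΔX − sin φ sin λ·ΔY + cos φ·ΔZ = −(0.794033)(0.497413)(-562.1) − (0.794033)(-0.867514)(47.1) + (0.607875)(282.7) = 426.30 m.

ΔN = 426 m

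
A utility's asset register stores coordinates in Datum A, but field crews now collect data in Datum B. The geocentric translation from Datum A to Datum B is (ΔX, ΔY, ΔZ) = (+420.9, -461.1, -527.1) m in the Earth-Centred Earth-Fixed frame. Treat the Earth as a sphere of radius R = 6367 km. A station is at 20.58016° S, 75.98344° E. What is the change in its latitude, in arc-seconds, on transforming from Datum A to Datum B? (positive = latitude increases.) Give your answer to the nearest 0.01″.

Δφ = -19.92″

sin φ = -0.351517, cos φ = 0.936181, sin λ = 0.970226, cos λ = 0.242202.
North component: ΔN = −sin φ cos λ·ΔX − sin φ sin λ·ΔY + cos φ·ΔZ = −(-0.351517)(0.242202)(420.9) − (-0.351517)(0.970226)(-461.1) + (0.936181)(-527.1) = -614.89 m.
1° of latitude spans πR/180 = 111125 m, so Δφ = -614.89 / 111125 × 3600 = -19.920″.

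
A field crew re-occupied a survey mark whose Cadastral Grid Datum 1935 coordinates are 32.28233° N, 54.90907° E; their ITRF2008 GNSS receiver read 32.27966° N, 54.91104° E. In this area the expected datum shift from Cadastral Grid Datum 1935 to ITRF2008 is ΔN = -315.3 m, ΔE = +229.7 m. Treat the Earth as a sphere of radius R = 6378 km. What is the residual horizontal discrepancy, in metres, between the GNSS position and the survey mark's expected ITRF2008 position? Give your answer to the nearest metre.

Observed coordinate differences: Δφ = -0.00267°, Δλ = +0.00197°.
Converting to metres (1° lat = 111317 m, cos φ = 0.845427): observed ΔN = -297.2 m, observed ΔE = 185.4 m.
Subtracting the expected shift leaves a residual of -297.2 − (-315.3) = 18.1 m north and 185.4 − (229.7) = -44.3 m east.
Residual distance = √(18.1² + (-44.3)²) = 47.9 m.

48 m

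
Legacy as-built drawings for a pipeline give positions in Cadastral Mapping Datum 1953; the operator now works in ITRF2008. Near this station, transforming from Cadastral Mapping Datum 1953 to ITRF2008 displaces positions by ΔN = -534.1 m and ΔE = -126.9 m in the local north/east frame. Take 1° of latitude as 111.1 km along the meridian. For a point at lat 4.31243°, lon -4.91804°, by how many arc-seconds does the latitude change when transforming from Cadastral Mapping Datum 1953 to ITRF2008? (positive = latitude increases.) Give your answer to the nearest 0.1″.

1° of latitude = 111.1 km, so Δφ = -534.1 / 111100 = -0.0048074° = -17.307″.

Δφ = -17.3″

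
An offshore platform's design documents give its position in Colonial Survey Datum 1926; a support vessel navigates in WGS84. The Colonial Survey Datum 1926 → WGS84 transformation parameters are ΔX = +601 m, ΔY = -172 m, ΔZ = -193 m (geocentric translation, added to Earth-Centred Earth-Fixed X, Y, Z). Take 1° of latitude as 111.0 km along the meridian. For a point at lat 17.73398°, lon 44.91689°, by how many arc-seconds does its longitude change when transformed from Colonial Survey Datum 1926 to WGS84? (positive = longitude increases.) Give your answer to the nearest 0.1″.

Δλ = -18.6″

sin φ = 0.304598, cos φ = 0.952481, sin λ = 0.706080, cos λ = 0.708132.
East component: ΔE = −sin λ·ΔX + cos λ·ΔY = −(0.706080)(601) + (0.708132)(-172) = -546.15 m.
1° of latitude spans 111000 m; at latitude φ, 1° of longitude spans that × cos φ = 105725.4 m, so Δλ = -546.15 / 105725.4 × 3600 = -18.597″.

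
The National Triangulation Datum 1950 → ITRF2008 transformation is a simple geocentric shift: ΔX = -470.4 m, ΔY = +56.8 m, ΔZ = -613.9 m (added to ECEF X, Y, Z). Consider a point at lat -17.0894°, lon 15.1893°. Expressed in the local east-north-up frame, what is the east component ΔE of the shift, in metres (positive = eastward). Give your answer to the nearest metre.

ΔE = 178 m

The local east axis at (φ, λ) is (−sin λ, cos λ, 0), so ΔE = −sin(15.1893°)·(-470.4) + cos(15.1893°)·56.8 = 178.06 m.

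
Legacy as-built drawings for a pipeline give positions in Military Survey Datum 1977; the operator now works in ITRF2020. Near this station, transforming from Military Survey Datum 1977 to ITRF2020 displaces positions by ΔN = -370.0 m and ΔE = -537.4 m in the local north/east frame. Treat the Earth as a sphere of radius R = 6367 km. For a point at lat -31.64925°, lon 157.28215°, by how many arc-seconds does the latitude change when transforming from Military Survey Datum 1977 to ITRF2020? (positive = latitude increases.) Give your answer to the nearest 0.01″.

Δφ = -11.99″

On a sphere of radius R, 1 rad of latitude = R, so Δφ = ΔN / R = -370.0 / 6367000 = -5.8112e-05 rad = -11.986″.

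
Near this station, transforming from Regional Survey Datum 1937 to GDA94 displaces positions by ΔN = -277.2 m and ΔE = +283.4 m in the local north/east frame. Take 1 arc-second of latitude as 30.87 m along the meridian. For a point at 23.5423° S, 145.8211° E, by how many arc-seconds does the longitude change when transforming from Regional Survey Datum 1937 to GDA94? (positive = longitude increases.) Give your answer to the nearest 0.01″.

Δλ = 10.01″

At latitude -23.5423°, cos φ = 0.916765.
1″ of longitude at this latitude = 30.87 × cos φ = 28.3005 m, so Δλ = 283.4 / 28.3005 = 10.014″.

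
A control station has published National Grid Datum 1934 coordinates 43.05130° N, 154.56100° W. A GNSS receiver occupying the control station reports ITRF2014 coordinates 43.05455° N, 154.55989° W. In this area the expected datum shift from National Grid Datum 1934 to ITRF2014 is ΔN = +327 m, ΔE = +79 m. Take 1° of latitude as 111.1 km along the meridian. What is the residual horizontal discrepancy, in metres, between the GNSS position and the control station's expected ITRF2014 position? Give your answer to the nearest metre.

36 m

Observed coordinate differences: Δφ = +0.00325°, Δλ = +0.00111°.
Converting to metres (1° lat = 111100 m, cos φ = 0.730743): observed ΔN = 361.1 m, observed ΔE = 90.1 m.
Subtracting the expected shift leaves a residual of 361.1 − (327) = 34.1 m north and 90.1 − (79) = 11.1 m east.
Residual distance = √(34.1² + 11.1²) = 35.8 m.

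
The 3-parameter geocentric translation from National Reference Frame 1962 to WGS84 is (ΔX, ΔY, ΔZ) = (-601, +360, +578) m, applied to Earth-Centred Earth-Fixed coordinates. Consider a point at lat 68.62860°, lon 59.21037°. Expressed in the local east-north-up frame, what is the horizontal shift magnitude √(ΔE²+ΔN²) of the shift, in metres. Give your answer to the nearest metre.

At φ = 68.62860°, λ = 59.21037°: sin φ = 0.931238, cos φ = 0.364412, sin λ = 0.859053, cos λ = 0.511887.
ΔE = −sin λ·ΔX + cos λ·ΔY = −(0.859053)·(-601) + (0.511887)·(360) = 700.57 m.
ΔN = −sin φ cos λ·ΔX − sin φ sin λ·ΔY + cos φ·ΔZ = −(0.931238)(0.511887)(-601) − (0.931238)(0.859053)(360) + (0.364412)(578) = 209.13 m.
Horizontal magnitude = √(ΔE² + ΔN²) = √(700.57² + 209.13²) = 731.12 m.

731 m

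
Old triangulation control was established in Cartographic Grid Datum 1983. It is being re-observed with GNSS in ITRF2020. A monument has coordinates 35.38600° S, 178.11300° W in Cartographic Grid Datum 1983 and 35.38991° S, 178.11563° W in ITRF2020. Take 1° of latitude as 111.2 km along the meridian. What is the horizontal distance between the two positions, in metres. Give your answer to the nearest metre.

Δφ = -35.38991° − -35.38600° = -0.00391°; Δλ = -178.11563° − -178.11300° = -0.00263°.
ΔN = Δφ × 111200 = -434.8 m; ΔE = Δλ × 111200 × cos(-35.38600°) = -0.00263 × 111200 × 0.815269 = -238.4 m.
Distance = √(ΔE² + ΔN²) = √((-238.4)² + (-434.8)²) = 495.9 m.

496 m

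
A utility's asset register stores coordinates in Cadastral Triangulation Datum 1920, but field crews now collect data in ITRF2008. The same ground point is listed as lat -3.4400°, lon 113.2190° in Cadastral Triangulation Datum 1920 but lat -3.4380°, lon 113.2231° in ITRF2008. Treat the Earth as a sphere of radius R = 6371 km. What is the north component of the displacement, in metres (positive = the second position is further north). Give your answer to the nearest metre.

ΔN = 222 m

Δφ = -3.4380° − -3.4400° = +0.0020°; Δλ = 113.2231° − 113.2190° = +0.0041°.
1° along a meridian = πR/180 = 111195 m.
ΔN = Δφ × 111195 = 222.4 m; ΔE = Δλ × 111195 × cos(-3.4400°) = +0.0041 × 111195 × 0.998198 = 455.1 m.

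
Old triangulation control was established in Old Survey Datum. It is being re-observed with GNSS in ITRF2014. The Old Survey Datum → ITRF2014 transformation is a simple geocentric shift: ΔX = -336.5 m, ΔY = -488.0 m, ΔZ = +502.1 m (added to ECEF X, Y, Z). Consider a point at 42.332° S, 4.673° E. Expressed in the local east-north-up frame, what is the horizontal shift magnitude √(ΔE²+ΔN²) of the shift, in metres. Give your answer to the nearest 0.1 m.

The local east axis at (φ, λ) is (−sin λ, cos λ, 0), so ΔE = −sin(4.673°)·(-336.5) + cos(4.673°)·(-488.0) = -458.96 m.
The local north axis is (−sin φ cos λ, −sin φ sin λ, cos φ), giving ΔN = -225.854 − 26.773 + 371.180 = 118.55 m.
Horizontal magnitude = √(ΔE² + ΔN²) = √((-458.96)² + 118.55²) = 474.03 m.

474.0 m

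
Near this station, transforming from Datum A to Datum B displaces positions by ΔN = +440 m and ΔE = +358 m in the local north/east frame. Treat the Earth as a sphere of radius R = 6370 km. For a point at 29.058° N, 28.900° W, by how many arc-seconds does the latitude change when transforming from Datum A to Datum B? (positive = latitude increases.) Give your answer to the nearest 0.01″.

Δφ = 14.25″

On a sphere of radius R, 1 rad of latitude = R, so Δφ = ΔN / R = 440.0 / 6370000 = 6.9074e-05 rad = 14.247″.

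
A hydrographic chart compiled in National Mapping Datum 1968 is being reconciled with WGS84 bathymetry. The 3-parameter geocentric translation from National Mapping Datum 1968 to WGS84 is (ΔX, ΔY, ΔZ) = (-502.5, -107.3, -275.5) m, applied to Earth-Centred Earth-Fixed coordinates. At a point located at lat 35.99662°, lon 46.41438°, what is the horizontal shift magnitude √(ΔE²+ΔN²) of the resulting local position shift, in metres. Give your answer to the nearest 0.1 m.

291.2 m

At φ = 35.99662°, λ = 46.41438°: sin φ = 0.587738, cos φ = 0.809052, sin λ = 0.724345, cos λ = 0.689438.
ΔE = −sin λ·ΔX + cos λ·ΔY = −(0.724345)·(-502.5) + (0.689438)·(-107.3) = 290.01 m.
ΔN = −sin φ cos λ·ΔX − sin φ sin λ·ΔY + cos φ·ΔZ = −(0.587738)(0.689438)(-502.5) − (0.587738)(0.724345)(-107.3) + (0.809052)(-275.5) = 26.40 m.
Horizontal magnitude = √(ΔE² + ΔN²) = √(290.01² + 26.40²) = 291.21 m.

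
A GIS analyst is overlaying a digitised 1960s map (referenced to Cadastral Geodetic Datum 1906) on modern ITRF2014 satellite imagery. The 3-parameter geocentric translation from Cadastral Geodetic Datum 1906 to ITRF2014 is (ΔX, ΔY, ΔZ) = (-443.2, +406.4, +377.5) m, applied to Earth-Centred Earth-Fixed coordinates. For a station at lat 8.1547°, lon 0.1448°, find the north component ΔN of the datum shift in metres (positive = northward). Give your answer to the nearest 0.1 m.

The local north axis is (−sin φ cos λ, −sin φ sin λ, cos φ), giving ΔN = 62.866 − 0.146 + 373.683 = 436.40 m.

ΔN = 436.4 m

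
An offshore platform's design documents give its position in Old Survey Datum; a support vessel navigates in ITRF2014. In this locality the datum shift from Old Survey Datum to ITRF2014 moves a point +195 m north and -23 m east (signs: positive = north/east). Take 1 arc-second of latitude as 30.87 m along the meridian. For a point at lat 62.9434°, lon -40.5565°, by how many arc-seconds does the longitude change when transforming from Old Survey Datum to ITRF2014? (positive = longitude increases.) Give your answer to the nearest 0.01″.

At latitude 62.9434°, cos φ = 0.454870.
1″ of longitude at this latitude = 30.87 × cos φ = 14.0419 m, so Δλ = -23.0 / 14.0419 = -1.638″.

Δλ = -1.64″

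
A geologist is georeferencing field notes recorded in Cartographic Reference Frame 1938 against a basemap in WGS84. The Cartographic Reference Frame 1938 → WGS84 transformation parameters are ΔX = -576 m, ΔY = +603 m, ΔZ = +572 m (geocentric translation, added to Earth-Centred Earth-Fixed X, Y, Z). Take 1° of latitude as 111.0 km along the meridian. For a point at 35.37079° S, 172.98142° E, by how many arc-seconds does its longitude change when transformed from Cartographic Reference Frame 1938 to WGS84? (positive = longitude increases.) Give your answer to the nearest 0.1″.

Δλ = -21.0″

sin φ = -0.578866, cos φ = 0.815423, sin λ = 0.122191, cos λ = -0.992507.
East component: ΔE = −sin λ·ΔX + cos λ·ΔY = −(0.122191)(-576) + (-0.992507)(603) = -528.10 m.
1° of latitude spans 111000 m; at latitude φ, 1° of longitude spans that × cos φ = 90512.0 m, so Δλ = -528.10 / 90512.0 × 3600 = -21.004″.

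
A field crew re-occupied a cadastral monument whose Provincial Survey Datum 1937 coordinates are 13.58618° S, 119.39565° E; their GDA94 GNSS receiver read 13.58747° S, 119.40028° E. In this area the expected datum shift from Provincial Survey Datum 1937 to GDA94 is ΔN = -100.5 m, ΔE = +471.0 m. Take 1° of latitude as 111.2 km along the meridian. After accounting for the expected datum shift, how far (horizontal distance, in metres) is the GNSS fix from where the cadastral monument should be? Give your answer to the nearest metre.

Observed coordinate differences: Δφ = -0.00129°, Δλ = +0.00463°.
Converting to metres (1° lat = 111200 m, cos φ = 0.972018): observed ΔN = -143.4 m, observed ΔE = 500.4 m.
Subtracting the expected shift leaves a residual of -143.4 − (-100.5) = -42.9 m north and 500.4 − (471.0) = 29.4 m east.
Residual distance = √((-42.9)² + 29.4²) = 52.1 m.

52 m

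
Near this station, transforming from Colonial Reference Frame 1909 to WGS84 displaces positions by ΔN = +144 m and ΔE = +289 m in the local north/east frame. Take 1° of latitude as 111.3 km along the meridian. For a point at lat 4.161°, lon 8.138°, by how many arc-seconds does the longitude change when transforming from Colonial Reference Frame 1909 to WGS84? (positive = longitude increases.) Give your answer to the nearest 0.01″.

At latitude 4.161°, cos φ = 0.997364.
1° of longitude at this latitude = 111.3 × cos φ = 111.01 km, so Δλ = 289.0 / 111006.6 = 0.0026034° = 9.372″.

Δλ = 9.37″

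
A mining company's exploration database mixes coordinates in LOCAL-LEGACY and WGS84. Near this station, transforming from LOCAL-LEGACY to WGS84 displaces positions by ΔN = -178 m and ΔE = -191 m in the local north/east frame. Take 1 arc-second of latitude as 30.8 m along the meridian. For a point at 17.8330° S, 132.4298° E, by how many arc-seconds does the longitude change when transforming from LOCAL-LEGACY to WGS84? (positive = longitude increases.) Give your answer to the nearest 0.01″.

Δλ = -6.51″

At latitude -17.8330°, cos φ = 0.951953.
1″ of longitude at this latitude = 30.80 × cos φ = 29.3202 m, so Δλ = -191.0 / 29.3202 = -6.514″.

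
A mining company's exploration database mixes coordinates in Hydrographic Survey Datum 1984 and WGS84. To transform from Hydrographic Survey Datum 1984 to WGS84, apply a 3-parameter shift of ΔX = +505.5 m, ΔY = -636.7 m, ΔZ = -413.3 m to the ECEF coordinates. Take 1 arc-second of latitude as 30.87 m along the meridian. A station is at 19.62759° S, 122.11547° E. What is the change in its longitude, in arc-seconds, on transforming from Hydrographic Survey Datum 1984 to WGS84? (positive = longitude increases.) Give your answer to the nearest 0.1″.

Δλ = -3.1″

sin φ = -0.335905, cos φ = 0.941896, sin λ = 0.846978, cos λ = -0.531627.
East component: ΔE = −sin λ·ΔX + cos λ·ΔY = −(0.846978)(505.5) + (-0.531627)(-636.7) = -89.66 m.
1° of latitude spans 3600 × 30.87 = 111132 m; at latitude φ, 1° of longitude spans that × cos φ = 104674.8 m, so Δλ = -89.66 / 104674.8 × 3600 = -3.084″.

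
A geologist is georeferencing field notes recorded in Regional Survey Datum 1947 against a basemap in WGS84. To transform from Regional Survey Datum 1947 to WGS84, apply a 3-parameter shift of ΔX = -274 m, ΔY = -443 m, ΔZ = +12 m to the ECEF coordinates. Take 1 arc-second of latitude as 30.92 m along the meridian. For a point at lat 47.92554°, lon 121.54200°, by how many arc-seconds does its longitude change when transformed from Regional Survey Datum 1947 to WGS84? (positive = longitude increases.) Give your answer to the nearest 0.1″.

Δλ = 22.5″

sin φ = 0.742275, cos φ = 0.670096, sin λ = 0.852257, cos λ = -0.523123.
East component: ΔE = −sin λ·ΔX + cos λ·ΔY = −(0.852257)(-274) + (-0.523123)(-443) = 465.26 m.
1° of latitude spans 3600 × 30.92 = 111312 m; at latitude φ, 1° of longitude spans that × cos φ = 74589.7 m, so Δλ = 465.26 / 74589.7 × 3600 = 22.455″.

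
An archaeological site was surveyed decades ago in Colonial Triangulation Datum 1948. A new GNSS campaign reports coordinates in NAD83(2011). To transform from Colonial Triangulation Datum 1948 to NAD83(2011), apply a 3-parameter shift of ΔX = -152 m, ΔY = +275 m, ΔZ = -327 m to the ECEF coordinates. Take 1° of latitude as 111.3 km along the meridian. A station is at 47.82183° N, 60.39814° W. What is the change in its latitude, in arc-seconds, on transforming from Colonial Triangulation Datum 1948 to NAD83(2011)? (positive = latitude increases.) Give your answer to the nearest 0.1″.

sin φ = 0.741060, cos φ = 0.671438, sin λ = -0.869479, cos λ = 0.493970.
North component: ΔN = −sin φ cos λ·ΔX − sin φ sin λ·ΔY + cos φ·ΔZ = −(0.741060)(0.493970)(-152) − (0.741060)(-0.869479)(275) + (0.671438)(-327) = 13.27 m.
1° of latitude spans 111300 m, so Δφ = 13.27 / 111300 × 3600 = 0.429″.

Δφ = 0.4″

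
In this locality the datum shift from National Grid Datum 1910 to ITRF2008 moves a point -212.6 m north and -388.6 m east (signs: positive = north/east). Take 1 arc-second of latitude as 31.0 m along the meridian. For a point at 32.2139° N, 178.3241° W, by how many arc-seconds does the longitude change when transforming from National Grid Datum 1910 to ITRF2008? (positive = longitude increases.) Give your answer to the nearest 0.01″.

Δλ = -14.82″

At latitude 32.2139°, cos φ = 0.846064.
1″ of longitude at this latitude = 31.00 × cos φ = 26.2280 m, so Δλ = -388.6 / 26.2280 = -14.816″.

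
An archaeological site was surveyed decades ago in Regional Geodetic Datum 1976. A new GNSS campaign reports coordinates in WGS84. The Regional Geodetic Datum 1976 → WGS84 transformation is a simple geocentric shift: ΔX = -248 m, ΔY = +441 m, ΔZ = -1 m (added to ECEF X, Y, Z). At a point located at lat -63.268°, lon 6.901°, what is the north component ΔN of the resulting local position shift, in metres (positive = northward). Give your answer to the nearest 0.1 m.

ΔN = -173.0 m

The local north axis is (−sin φ cos λ, −sin φ sin λ, cos φ), giving ΔN = -219.889 + 47.325 − 0.450 = -173.01 m.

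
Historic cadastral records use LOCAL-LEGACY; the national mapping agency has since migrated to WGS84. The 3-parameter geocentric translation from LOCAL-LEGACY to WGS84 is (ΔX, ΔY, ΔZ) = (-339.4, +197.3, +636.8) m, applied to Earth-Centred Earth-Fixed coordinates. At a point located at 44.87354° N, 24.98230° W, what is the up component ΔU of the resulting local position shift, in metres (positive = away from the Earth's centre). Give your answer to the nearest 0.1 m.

At φ = 44.87354°, λ = -24.98230°: sin φ = 0.705544, cos φ = 0.708666, sin λ = -0.422338, cos λ = 0.906438.
ΔU = cos φ cos λ·ΔX + cos φ sin λ·ΔY + sin φ·ΔZ = (0.708666)(0.906438)(-339.4) + (0.708666)(-0.422338)(197.3) + (0.705544)(636.8) = 172.22 m.

ΔU = 172.2 m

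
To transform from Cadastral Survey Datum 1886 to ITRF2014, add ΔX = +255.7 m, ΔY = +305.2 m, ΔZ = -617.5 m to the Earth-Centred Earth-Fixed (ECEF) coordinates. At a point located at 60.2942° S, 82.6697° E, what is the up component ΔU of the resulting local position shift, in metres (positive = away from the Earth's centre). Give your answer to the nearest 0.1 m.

At φ = -60.2942°, λ = 82.6697°: sin φ = -0.868581, cos φ = 0.495547, sin λ = 0.991827, cos λ = 0.127589.
ΔU = cos φ cos λ·ΔX + cos φ sin λ·ΔY + sin φ·ΔZ = (0.495547)(0.127589)(255.7) + (0.495547)(0.991827)(305.2) + (-0.868581)(-617.5) = 702.52 m.

ΔU = 702.5 m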